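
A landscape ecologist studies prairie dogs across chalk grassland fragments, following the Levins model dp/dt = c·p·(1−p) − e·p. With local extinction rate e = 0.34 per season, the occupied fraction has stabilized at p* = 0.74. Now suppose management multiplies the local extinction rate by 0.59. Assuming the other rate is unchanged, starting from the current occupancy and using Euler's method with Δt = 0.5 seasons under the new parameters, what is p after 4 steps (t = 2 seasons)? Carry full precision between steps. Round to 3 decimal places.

Balance c(1−p*) = e gives c = e/(1 − 0.74000) = 0.34/0.26000 = 1.30769.
Starting from p₀ = 0.74000; update p ← p + (dp/dt)·Δt with the new parameters.
  1  |  dp/dt·Δt = +0.051578  |  p_1 = 0.791578
  2  |  dp/dt·Δt = +0.028478  |  p_2 = 0.820056
  3  |  dp/dt·Δt = +0.014233  |  p_3 = 0.834289
  4  |  dp/dt·Δt = +0.006716  |  p_4 = 0.841004

0.841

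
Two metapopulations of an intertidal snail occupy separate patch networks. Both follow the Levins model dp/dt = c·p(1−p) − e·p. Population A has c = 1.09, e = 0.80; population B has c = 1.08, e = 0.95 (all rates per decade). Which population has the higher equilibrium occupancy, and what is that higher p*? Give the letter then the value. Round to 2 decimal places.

A: p*_A = 1 − 0.80/1.09 = 0.2661.
B: p*_B = 1 − 0.95/1.08 = 0.1204.
A is higher at 0.2661.

A, 0.27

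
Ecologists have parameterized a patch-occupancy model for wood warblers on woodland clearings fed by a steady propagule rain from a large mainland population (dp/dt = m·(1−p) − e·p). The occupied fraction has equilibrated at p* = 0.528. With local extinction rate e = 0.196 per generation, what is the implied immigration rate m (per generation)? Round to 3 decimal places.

0.219

At equilibrium m(1−p*) = e·p*, so m = e·p*/(1−p*).
m = 0.196 × 0.528 / 0.4720 = 0.1035/0.4720 = 0.2193.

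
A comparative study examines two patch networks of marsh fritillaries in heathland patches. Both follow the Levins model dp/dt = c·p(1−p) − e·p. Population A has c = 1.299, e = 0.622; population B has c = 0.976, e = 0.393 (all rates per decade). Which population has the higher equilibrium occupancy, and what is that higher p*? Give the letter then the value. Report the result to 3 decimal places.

B, 0.597

A: p*_A = 1 − 0.622/1.299 = 0.5212.
B: p*_B = 1 − 0.393/0.976 = 0.5973.
B is higher at 0.5973.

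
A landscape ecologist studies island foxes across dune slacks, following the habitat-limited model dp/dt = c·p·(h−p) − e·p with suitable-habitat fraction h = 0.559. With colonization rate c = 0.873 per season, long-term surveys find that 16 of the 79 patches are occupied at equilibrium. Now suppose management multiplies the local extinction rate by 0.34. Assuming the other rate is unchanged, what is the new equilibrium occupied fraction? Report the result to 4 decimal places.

Observed p* = 16/79 = 0.20253.
Balance c(h−p*) = e gives e = 0.873×(0.559 − 0.20253) = 0.31120.
New p* = 0.559 − e/c = 0.559 − 0.10581/0.87300 = 0.43780.

0.4378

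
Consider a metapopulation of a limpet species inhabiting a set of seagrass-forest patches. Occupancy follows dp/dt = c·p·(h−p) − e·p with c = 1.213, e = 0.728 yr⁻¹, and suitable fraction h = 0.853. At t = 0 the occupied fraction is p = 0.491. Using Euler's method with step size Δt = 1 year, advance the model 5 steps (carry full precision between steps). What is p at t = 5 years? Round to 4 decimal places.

Update rule: p ← p + [c·p·(h−p) − e·p]·Δt with Δt = 1.
p: 0.49100 → 0.34915  (Δp = -0.14185)
p: 0.34915 → 0.30836  (Δp = -0.04079)
p: 0.30836 → 0.28759  (Δp = -0.02077)
p: 0.28759 → 0.27547  (Δp = -0.01212)
p: 0.27547 → 0.26790  (Δp = -0.00756)

0.2679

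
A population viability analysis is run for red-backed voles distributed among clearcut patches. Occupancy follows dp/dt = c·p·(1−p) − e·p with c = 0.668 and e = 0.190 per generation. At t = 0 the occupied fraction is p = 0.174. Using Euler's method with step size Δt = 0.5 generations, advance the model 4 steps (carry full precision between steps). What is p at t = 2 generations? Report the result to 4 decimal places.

0.3193

Update rule: p ← p + [c·p·(1−p) − e·p]·Δt with Δt = 0.5.
  1  |  dp/dt·Δt = +0.031474  |  p_1 = 0.205474
  2  |  dp/dt·Δt = +0.035007  |  p_2 = 0.240481
  3  |  dp/dt·Δt = +0.038159  |  p_3 = 0.278640
  4  |  dp/dt·Δt = +0.040663  |  p_4 = 0.319303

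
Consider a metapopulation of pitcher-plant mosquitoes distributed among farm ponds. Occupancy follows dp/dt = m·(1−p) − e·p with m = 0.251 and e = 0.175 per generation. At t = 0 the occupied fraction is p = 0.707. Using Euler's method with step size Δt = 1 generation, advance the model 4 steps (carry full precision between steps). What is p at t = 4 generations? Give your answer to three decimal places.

0.602

Update rule: p ← p + [m·(1−p) − e·p]·Δt with Δt = 1.
t = 1: p = 0.70700 + (-0.05018) = 0.65682
t = 2: p = 0.65682 + (-0.02880) = 0.62801
t = 3: p = 0.62801 + (-0.01653) = 0.61148
t = 4: p = 0.61148 + (-0.00949) = 0.60199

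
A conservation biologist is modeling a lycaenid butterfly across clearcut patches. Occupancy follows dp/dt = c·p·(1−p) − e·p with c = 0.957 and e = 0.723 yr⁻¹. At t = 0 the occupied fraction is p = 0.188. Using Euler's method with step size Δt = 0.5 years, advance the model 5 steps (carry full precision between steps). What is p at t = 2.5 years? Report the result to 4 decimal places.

0.2101

Update rule: p ← p + [c·p·(1−p) − e·p]·Δt with Δt = 0.5.
p: 0.18800 → 0.19308  (Δp = +0.00508)
p: 0.19308 → 0.19784  (Δp = +0.00475)
p: 0.19784 → 0.20225  (Δp = +0.00442)
p: 0.20225 → 0.20634  (Δp = +0.00409)
p: 0.20634 → 0.21011  (Δp = +0.00377)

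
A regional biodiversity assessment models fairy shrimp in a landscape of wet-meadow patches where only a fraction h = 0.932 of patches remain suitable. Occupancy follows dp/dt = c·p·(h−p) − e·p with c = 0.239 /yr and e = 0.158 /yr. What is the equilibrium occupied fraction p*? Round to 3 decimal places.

Setting dp/dt = 0 and dividing by p* gives c·(h−p*) = e.
So p* = h − e/c = 0.932 − 0.158/0.239 = 0.932 − 0.6611 = 0.2709.

0.271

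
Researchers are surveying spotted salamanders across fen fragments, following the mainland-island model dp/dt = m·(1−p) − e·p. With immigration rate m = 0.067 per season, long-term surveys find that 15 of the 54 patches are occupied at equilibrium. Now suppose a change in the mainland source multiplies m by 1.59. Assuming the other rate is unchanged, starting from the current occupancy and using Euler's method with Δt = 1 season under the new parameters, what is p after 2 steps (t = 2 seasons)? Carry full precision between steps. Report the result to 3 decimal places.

Observed p* = 15/54 = 0.27778.
Balance m(1−p*) = e·p* gives e = m(1−p*)/p* = 0.067×0.72222/0.27778 = 0.17420.
Starting from p₀ = 0.27778; update p ← p + (dp/dt)·Δt with the new parameters.
step 1: Δp = +0.02855, p = 0.30633
step 2: Δp = +0.02053, p = 0.32686

0.327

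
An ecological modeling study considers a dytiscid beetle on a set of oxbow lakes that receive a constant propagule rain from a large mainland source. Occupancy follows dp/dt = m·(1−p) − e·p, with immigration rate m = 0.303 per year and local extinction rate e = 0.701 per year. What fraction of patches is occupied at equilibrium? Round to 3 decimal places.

Setting dp/dt = 0: m − m·p* = e·p*, so m = (m+e)·p*.
p* = m/(m+e) = 0.303/(0.303+0.701) = 0.303/1.0040 = 0.3018.

0.302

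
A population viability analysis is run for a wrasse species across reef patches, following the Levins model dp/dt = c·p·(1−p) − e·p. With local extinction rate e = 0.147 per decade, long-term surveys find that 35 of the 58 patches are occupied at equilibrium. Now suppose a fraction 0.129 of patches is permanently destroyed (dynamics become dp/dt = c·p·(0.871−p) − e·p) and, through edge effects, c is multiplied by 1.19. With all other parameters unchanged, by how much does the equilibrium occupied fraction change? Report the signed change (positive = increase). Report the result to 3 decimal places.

-0.066

Observed p* = 35/58 = 0.60345.
Balance c(1−p*) = e gives c = e/(1 − 0.60345) = 0.147/0.39655 = 0.37070.
New p* = 0.871 − e/c = 0.871 − 0.14700/0.44113 = 0.53776.
Δp* = 0.53776 − 0.60345 = -0.06569.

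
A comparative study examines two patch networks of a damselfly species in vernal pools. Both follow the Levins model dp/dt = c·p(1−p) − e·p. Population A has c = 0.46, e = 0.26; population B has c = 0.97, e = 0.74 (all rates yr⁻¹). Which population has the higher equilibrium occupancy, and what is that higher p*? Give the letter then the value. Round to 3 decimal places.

A, 0.435

A: p*_A = 1 − 0.26/0.46 = 0.4348.
B: p*_B = 1 − 0.74/0.97 = 0.2371.
A is higher at 0.4348.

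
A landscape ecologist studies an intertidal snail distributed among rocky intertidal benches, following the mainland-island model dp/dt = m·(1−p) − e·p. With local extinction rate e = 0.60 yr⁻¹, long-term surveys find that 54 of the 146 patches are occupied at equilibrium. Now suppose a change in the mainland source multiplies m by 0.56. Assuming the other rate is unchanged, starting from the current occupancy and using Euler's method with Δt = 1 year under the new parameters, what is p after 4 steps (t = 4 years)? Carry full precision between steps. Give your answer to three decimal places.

0.248

Observed p* = 54/146 = 0.36986.
Balance m(1−p*) = e·p* gives m = e·p*/(1−p*) = 0.60×0.36986/0.63014 = 0.35217.
Starting from p₀ = 0.36986; update p ← p + (dp/dt)·Δt with the new parameters.
step 1: Δp = -0.09764, p = 0.27222
step 2: Δp = -0.01980, p = 0.25242
step 3: Δp = -0.00402, p = 0.24840
step 4: Δp = -0.00081, p = 0.24759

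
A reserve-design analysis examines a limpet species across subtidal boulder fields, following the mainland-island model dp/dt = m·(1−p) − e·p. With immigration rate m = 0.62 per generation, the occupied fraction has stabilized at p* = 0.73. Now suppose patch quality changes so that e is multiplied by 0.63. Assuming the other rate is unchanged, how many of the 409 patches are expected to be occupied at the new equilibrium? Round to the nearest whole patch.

Balance m(1−p*) = e·p* gives e = m(1−p*)/p* = 0.62×0.27000/0.73000 = 0.22932.
New p* = m/(m+e) = 0.62000/(0.62000+0.14447) = 0.81102.
Expected occupied = 409 × 0.81102 = 331.71 ≈ 332.

332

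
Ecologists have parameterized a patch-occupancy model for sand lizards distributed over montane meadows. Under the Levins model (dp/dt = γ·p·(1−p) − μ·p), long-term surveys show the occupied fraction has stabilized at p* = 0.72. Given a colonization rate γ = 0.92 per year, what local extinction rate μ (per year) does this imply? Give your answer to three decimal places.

At equilibrium γ(1−p*) = μ.
μ = 0.92 × (1 − 0.72) = 0.92 × 0.2800 = 0.2576.

0.258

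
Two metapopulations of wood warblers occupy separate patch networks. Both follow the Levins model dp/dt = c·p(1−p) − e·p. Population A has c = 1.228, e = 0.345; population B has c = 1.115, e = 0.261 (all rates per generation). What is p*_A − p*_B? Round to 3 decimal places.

A: p*_A = 1 − 0.345/1.228 = 0.7191.
B: p*_B = 1 − 0.261/1.115 = 0.7659.
p*_A − p*_B = 0.7191 − 0.7659 = -0.0469.

-0.047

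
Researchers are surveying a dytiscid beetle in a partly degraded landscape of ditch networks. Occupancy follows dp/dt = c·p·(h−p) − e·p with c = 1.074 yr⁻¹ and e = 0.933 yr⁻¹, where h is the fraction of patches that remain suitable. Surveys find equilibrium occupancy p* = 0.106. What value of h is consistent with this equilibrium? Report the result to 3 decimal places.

0.975

At equilibrium c(h−p*) = e, so h = p* + e/c.
h = 0.106 + 0.933/1.074 = 0.106 + 0.8687 = 0.9747.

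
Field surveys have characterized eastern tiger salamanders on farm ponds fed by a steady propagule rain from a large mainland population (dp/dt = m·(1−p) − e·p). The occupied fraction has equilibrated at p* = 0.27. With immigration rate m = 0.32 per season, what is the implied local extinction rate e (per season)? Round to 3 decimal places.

At equilibrium m(1−p*) = e·p*, so e = m(1−p*)/p*.
e = 0.32 × 0.7300 / 0.27 = 0.8652.

0.865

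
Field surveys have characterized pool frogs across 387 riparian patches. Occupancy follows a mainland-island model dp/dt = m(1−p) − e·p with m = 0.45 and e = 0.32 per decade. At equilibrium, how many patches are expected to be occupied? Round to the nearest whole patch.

p* = m/(m+e) = 0.45/0.7700 = 0.5844.
Expected occupied patches = N × p* = 387 × 0.5844 = 226.17 ≈ 226.

226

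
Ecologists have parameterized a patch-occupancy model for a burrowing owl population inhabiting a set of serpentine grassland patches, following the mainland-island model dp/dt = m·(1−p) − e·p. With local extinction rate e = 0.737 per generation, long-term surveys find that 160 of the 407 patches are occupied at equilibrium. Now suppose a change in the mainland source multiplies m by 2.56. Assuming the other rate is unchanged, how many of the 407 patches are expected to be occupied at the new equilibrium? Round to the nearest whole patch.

254

Observed p* = 160/407 = 0.39312.
Balance m(1−p*) = e·p* gives m = e·p*/(1−p*) = 0.737×0.39312/0.60688 = 0.47741.
New p* = m/(m+e) = 1.22217/(1.22217+0.73700) = 0.62382.
Expected occupied = 407 × 0.62382 = 253.89 ≈ 254.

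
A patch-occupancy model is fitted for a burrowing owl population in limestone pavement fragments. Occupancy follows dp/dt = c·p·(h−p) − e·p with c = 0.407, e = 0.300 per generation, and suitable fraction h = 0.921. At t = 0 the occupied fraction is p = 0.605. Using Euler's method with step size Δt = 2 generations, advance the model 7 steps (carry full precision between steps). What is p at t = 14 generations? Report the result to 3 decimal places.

0.225

Update rule: p ← p + [c·p·(h−p) − e·p]·Δt with Δt = 2.
p: 0.60500 → 0.39762  (Δp = -0.20738)
p: 0.39762 → 0.32845  (Δp = -0.06917)
p: 0.32845 → 0.28980  (Δp = -0.03865)
p: 0.28980 → 0.26482  (Δp = -0.02498)
p: 0.26482 → 0.24738  (Δp = -0.01744)
p: 0.24738 → 0.23459  (Δp = -0.01278)
p: 0.23459 → 0.22491  (Δp = -0.00968)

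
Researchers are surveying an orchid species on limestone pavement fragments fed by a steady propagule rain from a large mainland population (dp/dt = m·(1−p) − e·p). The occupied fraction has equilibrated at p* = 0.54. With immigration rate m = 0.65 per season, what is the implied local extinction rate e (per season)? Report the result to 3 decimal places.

0.554

At equilibrium m(1−p*) = e·p*, so e = m(1−p*)/p*.
e = 0.65 × 0.4600 / 0.54 = 0.5537.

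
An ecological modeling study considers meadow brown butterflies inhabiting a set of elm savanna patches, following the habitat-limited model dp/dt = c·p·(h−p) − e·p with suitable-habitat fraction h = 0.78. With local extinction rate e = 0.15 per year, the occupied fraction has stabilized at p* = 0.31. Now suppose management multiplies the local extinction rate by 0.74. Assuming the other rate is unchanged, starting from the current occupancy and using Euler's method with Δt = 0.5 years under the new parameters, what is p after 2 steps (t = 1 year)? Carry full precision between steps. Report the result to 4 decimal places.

0.3219

Balance c(h−p*) = e gives c = e/(0.78 − 0.31000) = 0.15/0.47000 = 0.31915.
Starting from p₀ = 0.31000; update p ← p + (dp/dt)·Δt with the new parameters.
  1  |  dp/dt·Δt = +0.006045  |  p_1 = 0.316045
  2  |  dp/dt·Δt = +0.005858  |  p_2 = 0.321903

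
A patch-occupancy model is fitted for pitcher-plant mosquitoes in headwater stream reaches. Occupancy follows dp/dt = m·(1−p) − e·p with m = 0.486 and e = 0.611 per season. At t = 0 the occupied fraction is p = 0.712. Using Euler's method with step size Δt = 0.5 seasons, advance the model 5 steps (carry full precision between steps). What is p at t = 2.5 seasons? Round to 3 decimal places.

Update rule: p ← p + [m·(1−p) − e·p]·Δt with Δt = 0.5.
p: 0.71200 → 0.56447  (Δp = -0.14753)
p: 0.56447 → 0.49786  (Δp = -0.06661)
p: 0.49786 → 0.46778  (Δp = -0.03007)
p: 0.46778 → 0.45420  (Δp = -0.01358)
p: 0.45420 → 0.44807  (Δp = -0.00613)

0.448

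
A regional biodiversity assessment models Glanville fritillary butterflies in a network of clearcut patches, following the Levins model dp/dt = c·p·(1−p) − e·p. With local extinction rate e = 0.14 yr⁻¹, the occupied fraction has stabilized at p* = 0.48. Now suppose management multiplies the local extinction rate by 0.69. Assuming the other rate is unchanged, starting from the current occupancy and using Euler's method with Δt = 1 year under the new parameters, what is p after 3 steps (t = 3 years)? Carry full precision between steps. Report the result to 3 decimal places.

Balance c(1−p*) = e gives c = e/(1 − 0.48000) = 0.14/0.52000 = 0.26923.
Starting from p₀ = 0.48000; update p ← p + (dp/dt)·Δt with the new parameters.
t = 1: p = 0.48000 + (+0.02083) = 0.50083
t = 2: p = 0.50083 + (+0.01893) = 0.51976
t = 3: p = 0.51976 + (+0.01699) = 0.53675

0.537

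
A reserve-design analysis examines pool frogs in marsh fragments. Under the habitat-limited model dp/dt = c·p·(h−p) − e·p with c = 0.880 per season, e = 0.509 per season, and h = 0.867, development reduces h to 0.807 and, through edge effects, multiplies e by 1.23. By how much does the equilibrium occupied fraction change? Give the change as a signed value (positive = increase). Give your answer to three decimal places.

-0.193

Before: p* = h − e/c = 0.867 − 0.509/0.880 = 0.867 − 0.5784 = 0.2886.
After: c = 0.88, e = 0.62607, h = 0.807; p* = 0.807 − 0.62607/0.88 = 0.0956.
Δp* = 0.0956 − 0.2886 = -0.1930.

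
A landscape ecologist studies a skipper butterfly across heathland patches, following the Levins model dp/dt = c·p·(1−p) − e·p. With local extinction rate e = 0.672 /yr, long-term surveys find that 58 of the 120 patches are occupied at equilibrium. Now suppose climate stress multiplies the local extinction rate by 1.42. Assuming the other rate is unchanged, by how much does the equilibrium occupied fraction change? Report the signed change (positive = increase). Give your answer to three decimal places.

Observed p* = 58/120 = 0.48333.
Balance c(1−p*) = e gives c = e/(1 − 0.48333) = 0.672/0.51667 = 1.30064.
New p* = 1 − e/c = 1 − 0.95424/1.30064 = 0.26633.
Δp* = 0.26633 − 0.48333 = -0.21700.

-0.217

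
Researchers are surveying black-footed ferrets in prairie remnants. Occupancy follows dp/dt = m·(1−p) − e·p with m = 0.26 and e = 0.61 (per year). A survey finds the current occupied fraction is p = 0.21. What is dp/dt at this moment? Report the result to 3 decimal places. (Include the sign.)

Colonization term: m·(1−p) = 0.26×0.7900 = 0.20540.
Extinction term: e·p = 0.12810.
dp/dt = 0.20540 − 0.12810 = 0.07730.

0.077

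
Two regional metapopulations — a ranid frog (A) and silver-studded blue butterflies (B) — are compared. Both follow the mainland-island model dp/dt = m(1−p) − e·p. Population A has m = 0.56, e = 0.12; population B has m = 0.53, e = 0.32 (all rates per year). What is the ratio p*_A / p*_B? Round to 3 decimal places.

A: p*_A = m/(m+e) = 0.56/0.6800 = 0.8235.
B: p*_B = 0.53/0.8500 = 0.6235.
p*_A / p*_B = 0.8235/0.6235 = 1.3208.

1.321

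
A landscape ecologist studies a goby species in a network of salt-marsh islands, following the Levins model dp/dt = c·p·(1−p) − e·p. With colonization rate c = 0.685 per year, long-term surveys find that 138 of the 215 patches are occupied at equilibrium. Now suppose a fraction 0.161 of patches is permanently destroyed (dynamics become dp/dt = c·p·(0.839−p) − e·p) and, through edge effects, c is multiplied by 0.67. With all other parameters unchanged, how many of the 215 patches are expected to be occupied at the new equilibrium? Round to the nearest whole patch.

Observed p* = 138/215 = 0.64186.
Balance c(1−p*) = e gives e = 0.685×(1 − 0.64186) = 0.24533.
New p* = 0.839 − e/c = 0.839 − 0.24533/0.45895 = 0.30445.
Expected occupied = 215 × 0.30445 = 65.46 ≈ 65.

65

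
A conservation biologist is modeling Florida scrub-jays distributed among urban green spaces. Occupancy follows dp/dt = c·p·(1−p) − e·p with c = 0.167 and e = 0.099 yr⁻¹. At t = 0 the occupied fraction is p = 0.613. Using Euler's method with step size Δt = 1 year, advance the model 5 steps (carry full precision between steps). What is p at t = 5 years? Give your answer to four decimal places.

0.5313

Update rule: p ← p + [c·p·(1−p) − e·p]·Δt with Δt = 1.
step 1: Δp = -0.02107, p = 0.59193
step 2: Δp = -0.01826, p = 0.57367
step 3: Δp = -0.01595, p = 0.55772
step 4: Δp = -0.01402, p = 0.54370
step 5: Δp = -0.01240, p = 0.53130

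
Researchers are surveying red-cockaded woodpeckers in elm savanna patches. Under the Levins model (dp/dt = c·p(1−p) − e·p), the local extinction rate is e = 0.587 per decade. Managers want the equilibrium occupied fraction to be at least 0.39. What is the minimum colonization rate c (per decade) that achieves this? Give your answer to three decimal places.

p* = 1 − e/c ≥ 0.39 requires e/c ≤ 0.6100, i.e. c ≥ e/0.6100.
c_min = 0.587/0.6100 = 0.9623.

0.962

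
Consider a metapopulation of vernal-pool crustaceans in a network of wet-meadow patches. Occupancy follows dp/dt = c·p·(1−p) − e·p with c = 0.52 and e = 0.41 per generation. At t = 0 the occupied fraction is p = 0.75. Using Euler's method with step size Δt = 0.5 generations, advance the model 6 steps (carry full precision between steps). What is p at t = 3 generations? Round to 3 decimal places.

Update rule: p ← p + [c·p·(1−p) − e·p]·Δt with Δt = 0.5.
step 1: Δp = -0.10500, p = 0.64500
step 2: Δp = -0.07269, p = 0.57231
step 3: Δp = -0.05368, p = 0.51863
step 4: Δp = -0.04141, p = 0.47722
step 5: Δp = -0.03296, p = 0.44425
step 6: Δp = -0.02688, p = 0.41737

0.417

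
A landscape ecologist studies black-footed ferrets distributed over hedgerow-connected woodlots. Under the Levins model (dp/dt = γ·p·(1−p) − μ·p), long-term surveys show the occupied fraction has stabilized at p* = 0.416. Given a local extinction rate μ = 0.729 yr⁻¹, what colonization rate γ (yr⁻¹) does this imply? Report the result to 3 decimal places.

At equilibrium γ(1−p*) = μ, so γ = μ/(1−p*).
γ = 0.729/(1 − 0.416) = 0.729/0.5840 = 1.2483.

1.248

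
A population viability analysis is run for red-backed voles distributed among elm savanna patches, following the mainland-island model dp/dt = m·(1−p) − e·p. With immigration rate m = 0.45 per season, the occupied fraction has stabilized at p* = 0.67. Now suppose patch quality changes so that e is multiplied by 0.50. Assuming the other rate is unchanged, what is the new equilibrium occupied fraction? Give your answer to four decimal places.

0.8024

Balance m(1−p*) = e·p* gives e = m(1−p*)/p* = 0.45×0.33000/0.67000 = 0.22164.
New p* = m/(m+e) = 0.45000/(0.45000+0.11082) = 0.80240.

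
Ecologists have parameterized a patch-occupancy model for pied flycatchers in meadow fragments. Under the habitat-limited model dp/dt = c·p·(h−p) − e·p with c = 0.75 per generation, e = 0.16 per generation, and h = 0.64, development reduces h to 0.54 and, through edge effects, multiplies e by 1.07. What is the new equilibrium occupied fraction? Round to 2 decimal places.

0.31

Before: p* = h − e/c = 0.64 − 0.16/0.75 = 0.64 − 0.2133 = 0.4267.
After: c = 0.75, e = 0.1712, h = 0.54; p* = 0.54 − 0.1712/0.75 = 0.3117.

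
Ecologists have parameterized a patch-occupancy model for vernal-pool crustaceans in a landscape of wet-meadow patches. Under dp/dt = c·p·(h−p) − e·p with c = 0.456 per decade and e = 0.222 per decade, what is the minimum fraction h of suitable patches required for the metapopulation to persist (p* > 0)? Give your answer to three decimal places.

p* = h − e/c is positive only when h > e/c.
h_min = e/c = 0.222/0.456 = 0.4868.

0.487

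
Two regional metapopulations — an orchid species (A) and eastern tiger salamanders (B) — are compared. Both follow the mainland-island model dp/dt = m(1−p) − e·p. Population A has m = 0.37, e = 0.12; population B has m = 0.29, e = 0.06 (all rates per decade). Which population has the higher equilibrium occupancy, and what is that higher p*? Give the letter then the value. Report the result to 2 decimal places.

A: p*_A = m/(m+e) = 0.37/0.4900 = 0.7551.
B: p*_B = 0.29/0.3500 = 0.8286.
B is higher at 0.8286.

B, 0.83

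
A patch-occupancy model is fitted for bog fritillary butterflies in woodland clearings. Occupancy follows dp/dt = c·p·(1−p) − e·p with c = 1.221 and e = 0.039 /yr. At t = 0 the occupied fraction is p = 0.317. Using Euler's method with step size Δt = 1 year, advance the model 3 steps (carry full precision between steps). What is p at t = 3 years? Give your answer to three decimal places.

0.972

Update rule: p ← p + [c·p·(1−p) − e·p]·Δt with Δt = 1.
  1  |  dp/dt·Δt = +0.251997  |  p_1 = 0.568997
  2  |  dp/dt·Δt = +0.277246  |  p_2 = 0.846243
  3  |  dp/dt·Δt = +0.125868  |  p_3 = 0.972111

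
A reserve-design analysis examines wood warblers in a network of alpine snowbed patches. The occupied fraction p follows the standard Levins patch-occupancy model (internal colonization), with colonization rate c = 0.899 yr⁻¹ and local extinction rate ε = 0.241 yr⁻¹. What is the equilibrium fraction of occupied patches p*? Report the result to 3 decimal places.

Setting dp/dt = 0 and dividing through by p* gives c·(1−p*) = ε.
So p* = 1 − ε/c = 1 − 0.241/0.899 = 1 − 0.2681 = 0.7319.

0.732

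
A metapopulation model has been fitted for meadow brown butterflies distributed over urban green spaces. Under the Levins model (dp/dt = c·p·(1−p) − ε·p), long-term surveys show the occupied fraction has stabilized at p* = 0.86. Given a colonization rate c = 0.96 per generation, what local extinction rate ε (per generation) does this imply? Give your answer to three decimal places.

At equilibrium c(1−p*) = ε.
ε = 0.96 × (1 − 0.86) = 0.96 × 0.1400 = 0.1344.

0.134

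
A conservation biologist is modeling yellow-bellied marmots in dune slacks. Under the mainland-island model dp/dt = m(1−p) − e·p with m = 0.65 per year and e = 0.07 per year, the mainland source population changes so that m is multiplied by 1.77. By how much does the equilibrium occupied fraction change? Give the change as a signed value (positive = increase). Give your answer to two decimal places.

Before: p* = 0.65/(0.65+0.07) = 0.9028.
After: m = 1.1505, e = 0.07; p* = 1.1505/1.2205 = 0.9426.
Δp* = 0.9426 − 0.9028 = +0.0399.

0.04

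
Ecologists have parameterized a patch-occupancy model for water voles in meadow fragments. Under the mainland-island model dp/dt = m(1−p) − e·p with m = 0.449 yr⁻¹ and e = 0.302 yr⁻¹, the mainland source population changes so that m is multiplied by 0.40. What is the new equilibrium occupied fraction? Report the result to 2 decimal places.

Before: p* = 0.449/(0.449+0.302) = 0.5979.
After: m = 0.1796, e = 0.302; p* = 0.1796/0.4816 = 0.3729.

0.37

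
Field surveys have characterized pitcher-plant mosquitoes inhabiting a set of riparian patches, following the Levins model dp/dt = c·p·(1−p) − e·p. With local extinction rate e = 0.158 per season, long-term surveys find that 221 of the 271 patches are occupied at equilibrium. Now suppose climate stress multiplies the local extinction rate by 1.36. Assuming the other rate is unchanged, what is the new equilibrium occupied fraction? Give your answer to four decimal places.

Observed p* = 221/271 = 0.81550.
Balance c(1−p*) = e gives c = e/(1 − 0.81550) = 0.158/0.18450 = 0.85637.
New p* = 1 − e/c = 1 − 0.21488/0.85637 = 0.74908.

0.7491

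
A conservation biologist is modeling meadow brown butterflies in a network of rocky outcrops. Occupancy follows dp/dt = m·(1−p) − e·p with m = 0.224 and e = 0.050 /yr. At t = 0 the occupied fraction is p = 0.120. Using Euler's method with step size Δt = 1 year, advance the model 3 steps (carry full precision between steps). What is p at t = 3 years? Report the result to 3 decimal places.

Update rule: p ← p + [m·(1−p) − e·p]·Δt with Δt = 1.
p: 0.12000 → 0.31112  (Δp = +0.19112)
p: 0.31112 → 0.44987  (Δp = +0.13875)
p: 0.44987 → 0.55061  (Δp = +0.10073)

0.551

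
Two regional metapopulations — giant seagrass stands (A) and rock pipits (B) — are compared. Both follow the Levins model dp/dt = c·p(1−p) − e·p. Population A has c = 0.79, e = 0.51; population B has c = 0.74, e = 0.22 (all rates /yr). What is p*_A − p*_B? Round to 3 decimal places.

-0.348

A: p*_A = 1 − 0.51/0.79 = 0.3544.
B: p*_B = 1 − 0.22/0.74 = 0.7027.
p*_A − p*_B = 0.3544 − 0.7027 = -0.3483.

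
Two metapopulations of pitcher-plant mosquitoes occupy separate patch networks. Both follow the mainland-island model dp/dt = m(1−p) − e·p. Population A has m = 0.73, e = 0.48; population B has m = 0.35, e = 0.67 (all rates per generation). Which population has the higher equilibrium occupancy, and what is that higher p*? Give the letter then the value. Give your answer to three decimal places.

A, 0.603

A: p*_A = m/(m+e) = 0.73/1.2100 = 0.6033.
B: p*_B = 0.35/1.0200 = 0.3431.
A is higher at 0.6033.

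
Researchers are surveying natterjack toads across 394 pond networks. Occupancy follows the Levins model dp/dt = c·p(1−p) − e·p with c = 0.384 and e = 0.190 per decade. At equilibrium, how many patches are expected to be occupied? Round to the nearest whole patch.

199

p* = 1 − e/c = 1 − 0.190/0.384 = 0.5052.
Expected occupied patches = N × p* = 394 × 0.5052 = 199.05 ≈ 199.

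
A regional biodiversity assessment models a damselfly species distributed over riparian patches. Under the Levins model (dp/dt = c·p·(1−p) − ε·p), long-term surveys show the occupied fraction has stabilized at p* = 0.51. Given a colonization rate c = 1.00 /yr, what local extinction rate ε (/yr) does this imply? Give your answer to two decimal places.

0.49

At equilibrium c(1−p*) = ε.
ε = 1.00 × (1 − 0.51) = 1.00 × 0.4900 = 0.4900.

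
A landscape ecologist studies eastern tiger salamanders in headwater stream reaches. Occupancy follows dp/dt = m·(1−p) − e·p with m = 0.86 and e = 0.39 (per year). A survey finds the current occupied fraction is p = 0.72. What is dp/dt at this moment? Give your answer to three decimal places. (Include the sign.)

Colonization term: m·(1−p) = 0.86×0.2800 = 0.24080.
Extinction term: e·p = 0.28080.
dp/dt = 0.24080 − 0.28080 = -0.04000.

-0.040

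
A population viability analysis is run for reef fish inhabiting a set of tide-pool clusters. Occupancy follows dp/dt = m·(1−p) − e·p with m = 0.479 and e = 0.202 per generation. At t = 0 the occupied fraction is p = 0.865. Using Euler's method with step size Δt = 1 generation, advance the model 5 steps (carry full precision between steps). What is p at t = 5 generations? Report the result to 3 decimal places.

0.704

Update rule: p ← p + [m·(1−p) − e·p]·Δt with Δt = 1.
p: 0.86500 → 0.75494  (Δp = -0.11006)
p: 0.75494 → 0.71982  (Δp = -0.03511)
p: 0.71982 → 0.70862  (Δp = -0.01120)
p: 0.70862 → 0.70505  (Δp = -0.00357)
p: 0.70505 → 0.70391  (Δp = -0.00114)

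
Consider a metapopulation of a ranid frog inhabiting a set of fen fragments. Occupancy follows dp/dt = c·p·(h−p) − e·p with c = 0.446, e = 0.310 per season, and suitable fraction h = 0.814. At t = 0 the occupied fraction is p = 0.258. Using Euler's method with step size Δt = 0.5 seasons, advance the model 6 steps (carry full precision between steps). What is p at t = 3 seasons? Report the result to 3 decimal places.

0.219

Update rule: p ← p + [c·p·(h−p) − e·p]·Δt with Δt = 0.5.
p: 0.25800 → 0.25000  (Δp = -0.00800)
p: 0.25000 → 0.24269  (Δp = -0.00731)
p: 0.24269 → 0.23599  (Δp = -0.00670)
p: 0.23599 → 0.22983  (Δp = -0.00616)
p: 0.22983 → 0.22415  (Δp = -0.00568)
p: 0.22415 → 0.21889  (Δp = -0.00526)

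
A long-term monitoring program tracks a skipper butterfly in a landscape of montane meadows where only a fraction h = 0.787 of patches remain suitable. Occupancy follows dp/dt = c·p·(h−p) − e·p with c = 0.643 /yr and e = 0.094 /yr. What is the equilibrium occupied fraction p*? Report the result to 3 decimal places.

Setting dp/dt = 0 and dividing by p* gives c·(h−p*) = e.
So p* = h − e/c = 0.787 − 0.094/0.643 = 0.787 − 0.1462 = 0.6408.

0.641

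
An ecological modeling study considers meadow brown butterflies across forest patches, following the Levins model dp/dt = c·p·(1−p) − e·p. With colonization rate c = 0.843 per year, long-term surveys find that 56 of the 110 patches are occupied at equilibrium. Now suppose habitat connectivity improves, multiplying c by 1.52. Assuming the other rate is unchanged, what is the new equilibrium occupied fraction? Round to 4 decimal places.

0.6770

Observed p* = 56/110 = 0.50909.
Balance c(1−p*) = e gives e = 0.843×(1 − 0.50909) = 0.41384.
New p* = 1 − e/c = 1 − 0.41384/1.28136 = 0.67703.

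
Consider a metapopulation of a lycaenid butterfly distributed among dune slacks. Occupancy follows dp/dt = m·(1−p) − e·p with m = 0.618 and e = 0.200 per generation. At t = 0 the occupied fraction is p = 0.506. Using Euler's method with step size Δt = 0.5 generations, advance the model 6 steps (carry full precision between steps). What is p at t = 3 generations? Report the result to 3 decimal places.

0.745

Update rule: p ← p + [m·(1−p) − e·p]·Δt with Δt = 0.5.
  1  |  dp/dt·Δt = +0.102046  |  p_1 = 0.608046
  2  |  dp/dt·Δt = +0.060309  |  p_2 = 0.668355
  3  |  dp/dt·Δt = +0.035643  |  p_3 = 0.703998
  4  |  dp/dt·Δt = +0.021065  |  p_4 = 0.725063
  5  |  dp/dt·Δt = +0.012449  |  p_5 = 0.737512
  6  |  dp/dt·Δt = +0.007358  |  p_6 = 0.744870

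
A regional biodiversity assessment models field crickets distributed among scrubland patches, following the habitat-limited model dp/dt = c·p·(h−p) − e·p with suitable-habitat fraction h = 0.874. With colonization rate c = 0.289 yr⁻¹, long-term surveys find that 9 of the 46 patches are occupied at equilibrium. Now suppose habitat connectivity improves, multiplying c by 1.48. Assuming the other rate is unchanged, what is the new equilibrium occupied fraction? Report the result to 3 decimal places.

Observed p* = 9/46 = 0.19565.
Balance c(h−p*) = e gives e = 0.289×(0.874 − 0.19565) = 0.19604.
New p* = 0.874 − e/c = 0.874 − 0.19604/0.42772 = 0.41566.

0.416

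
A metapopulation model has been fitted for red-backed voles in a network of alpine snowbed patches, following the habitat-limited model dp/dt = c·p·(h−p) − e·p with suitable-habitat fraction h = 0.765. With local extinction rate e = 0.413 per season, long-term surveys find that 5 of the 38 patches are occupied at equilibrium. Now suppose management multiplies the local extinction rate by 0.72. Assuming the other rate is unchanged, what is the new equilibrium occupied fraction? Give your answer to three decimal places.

Observed p* = 5/38 = 0.13158.
Balance c(h−p*) = e gives c = e/(0.765 − 0.13158) = 0.413/0.63342 = 0.65202.
New p* = 0.765 − e/c = 0.765 − 0.29736/0.65202 = 0.30894.

0.309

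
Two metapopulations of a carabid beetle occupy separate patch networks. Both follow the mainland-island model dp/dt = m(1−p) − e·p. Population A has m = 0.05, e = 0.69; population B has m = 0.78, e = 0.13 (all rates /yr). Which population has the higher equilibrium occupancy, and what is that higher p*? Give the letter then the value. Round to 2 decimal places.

B, 0.86

A: p*_A = m/(m+e) = 0.05/0.7400 = 0.0676.
B: p*_B = 0.78/0.9100 = 0.8571.
B is higher at 0.8571.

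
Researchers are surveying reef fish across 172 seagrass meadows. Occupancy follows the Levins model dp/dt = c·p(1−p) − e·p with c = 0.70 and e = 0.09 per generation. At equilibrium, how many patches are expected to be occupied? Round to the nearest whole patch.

p* = 1 − e/c = 1 − 0.09/0.70 = 0.8714.
Expected occupied patches = N × p* = 172 × 0.8714 = 149.89 ≈ 150.

150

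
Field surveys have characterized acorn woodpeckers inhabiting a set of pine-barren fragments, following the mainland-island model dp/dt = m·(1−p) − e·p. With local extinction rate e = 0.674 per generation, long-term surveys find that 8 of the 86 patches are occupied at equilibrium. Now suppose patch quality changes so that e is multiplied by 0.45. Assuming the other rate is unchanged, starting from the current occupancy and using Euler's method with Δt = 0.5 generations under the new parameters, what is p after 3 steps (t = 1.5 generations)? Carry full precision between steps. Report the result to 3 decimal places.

0.136

Observed p* = 8/86 = 0.09302.
Balance m(1−p*) = e·p* gives m = e·p*/(1−p*) = 0.674×0.09302/0.90698 = 0.06913.
Starting from p₀ = 0.09302; update p ← p + (dp/dt)·Δt with the new parameters.
  1  |  dp/dt·Δt = +0.017242  |  p_1 = 0.110265
  2  |  dp/dt·Δt = +0.014031  |  p_2 = 0.124296
  3  |  dp/dt·Δt = +0.011418  |  p_3 = 0.135715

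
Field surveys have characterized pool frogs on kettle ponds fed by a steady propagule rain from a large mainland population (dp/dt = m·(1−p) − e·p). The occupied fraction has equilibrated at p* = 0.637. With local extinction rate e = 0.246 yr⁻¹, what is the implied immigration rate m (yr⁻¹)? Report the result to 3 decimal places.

At equilibrium m(1−p*) = e·p*, so m = e·p*/(1−p*).
m = 0.246 × 0.637 / 0.3630 = 0.1567/0.3630 = 0.4317.

0.432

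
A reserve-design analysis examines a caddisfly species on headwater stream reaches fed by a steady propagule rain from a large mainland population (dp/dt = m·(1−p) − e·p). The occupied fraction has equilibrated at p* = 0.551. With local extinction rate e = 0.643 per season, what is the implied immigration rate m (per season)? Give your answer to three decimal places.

At equilibrium m(1−p*) = e·p*, so m = e·p*/(1−p*).
m = 0.643 × 0.551 / 0.4490 = 0.3543/0.4490 = 0.7891.

0.789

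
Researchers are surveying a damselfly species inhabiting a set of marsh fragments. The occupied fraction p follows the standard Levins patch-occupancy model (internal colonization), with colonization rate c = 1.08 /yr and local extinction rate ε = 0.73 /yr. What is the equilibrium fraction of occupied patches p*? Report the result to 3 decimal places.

0.324

At equilibrium, colonization balances extinction: c·p*·(1−p*) = ε·p*.
So p* = 1 − ε/c = 1 − 0.73/1.08 = 1 − 0.6759 = 0.3241.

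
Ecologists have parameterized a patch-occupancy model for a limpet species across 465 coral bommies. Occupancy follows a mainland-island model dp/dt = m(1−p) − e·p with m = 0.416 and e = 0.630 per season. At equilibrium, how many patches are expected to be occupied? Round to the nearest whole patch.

185

p* = m/(m+e) = 0.416/1.0460 = 0.3977.
Expected occupied patches = N × p* = 465 × 0.3977 = 184.93 ≈ 185.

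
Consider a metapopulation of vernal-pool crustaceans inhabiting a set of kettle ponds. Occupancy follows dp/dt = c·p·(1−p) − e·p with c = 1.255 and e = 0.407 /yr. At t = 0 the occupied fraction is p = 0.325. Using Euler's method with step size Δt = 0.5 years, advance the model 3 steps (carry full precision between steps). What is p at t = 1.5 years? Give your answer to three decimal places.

Update rule: p ← p + [c·p·(1−p) − e·p]·Δt with Δt = 0.5.
t = 0.5: p = 0.32500 + (+0.07152) = 0.39652
t = 1: p = 0.39652 + (+0.06946) = 0.46598
t = 1.5: p = 0.46598 + (+0.06132) = 0.52731

0.527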